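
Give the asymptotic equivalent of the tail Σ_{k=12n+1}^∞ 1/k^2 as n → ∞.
Σ_{k>12n} 1/k^2 ~ 1/(1 · (12n))

Compare to the integral: ∫_{12n}^∞ x^(−2) dx = [−x^(−1)/1]_{12n}^∞ = 1/((2−1)·(12n)). Euler-Maclaurin then gives
  Σ_{k>12n} 1/k^2 = ∫_{12n}^∞ dx/x^2 − 1/(2·(12n)^2) + O(1/(12n)^3).
(Equivalently this is ζ(2) − Σ_{k≤12n} 1/k^2.)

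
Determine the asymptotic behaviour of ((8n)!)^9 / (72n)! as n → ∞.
((8n)!)^9/(72n)! ~ ((2π·8n)^(8/2) / 3) · 9^(−9·8n)  →  0

Write N = 8n. Stirling: N! ~ sqrt(2π N)(N/e)^N and (9N)! ~ sqrt(2π·9N)·(9N/e)^(9N).
  (N!)^9/(9N)! ~ (2π N)^(9/2) (N/e)^(9N) / [sqrt(2π·9N) (9N/e)^(9N)]
     = (2π N)^(9/2) / sqrt(2π·9N) · (N/(9N))^(9N)
     = (2π N)^((9−1)/2) / 3 · 9^(−9N).
Since 9^9 > 1, the factor 9^(−9N) decays exponentially, so the ratio → 0. Substituting N = 8n gives the stated form.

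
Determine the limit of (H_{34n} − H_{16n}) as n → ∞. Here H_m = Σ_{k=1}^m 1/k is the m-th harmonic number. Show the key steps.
lim = ln(34/16) = ln(17/8)

Euler-Maclaurin gives H_m = ln m + γ + 1/(2m) + O(1/m^2). The γ and O(1/m) terms cancel in the difference:
  H_{34n} − H_{16n} = ln(34n) − ln(16n) + O(1/n) = ln(34/16) + O(1/n).
Hence the limit is ln(34/16) = ln(17/8).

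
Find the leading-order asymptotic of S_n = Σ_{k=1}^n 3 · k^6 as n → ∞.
S_n ~ 3 · n^7 / 7

By integral comparison (Euler-Maclaurin), Σ_{k=1}^n 3 · k^6 = 3 · ∫_0^n x^6 dx + O(n^6) = 3 · n^7/7 + O(n^6). (Equivalently, Faulhaber's formula gives the same leading term.)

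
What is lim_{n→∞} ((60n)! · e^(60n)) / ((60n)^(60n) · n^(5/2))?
lim = 0

Stirling: (60n)! ~ sqrt(2π·60n) · (60n/e)^(60n). Hence
  (60n)! · e^(60n) / (60n)^(60n) ~ sqrt(2π·60n).
Dividing by n^(5/2): sqrt(2π·60n) / n^(5/2) = sqrt(2π·60) · n^((1−5)/2), so the expression behaves like sqrt(2π·60) · n^((1−5)/2) → 0.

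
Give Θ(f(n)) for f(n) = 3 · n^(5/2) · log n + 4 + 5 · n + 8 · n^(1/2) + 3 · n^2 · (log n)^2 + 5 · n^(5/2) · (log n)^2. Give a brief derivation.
f(n) ∈ Θ(n^(5/2) · (log n)^2)

Compare the terms by growth order. For large n, n^a · (log n)^b dominates n^a' · (log n)^b' iff a > a', or (a = a' and b > b'). Ranking the 6 terms shows the dominant one is 5 · n^(5/2) · (log n)^2. Hence f(n) ∈ Θ(n^(5/2) · (log n)^2).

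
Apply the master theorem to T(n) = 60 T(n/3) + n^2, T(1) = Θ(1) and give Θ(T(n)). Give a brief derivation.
T(n) = Θ(n^(log_3 60))

Master theorem: compare f(n) = n^2 to n^(log_3 60) where log_3 60 ≈ 3.727. Since 2 < log_3 60, we have f(n) = O(n^(log_3 60 − ε)) for some ε > 0 — Case 1. Hence T(n) = Θ(n^(log_3 60)).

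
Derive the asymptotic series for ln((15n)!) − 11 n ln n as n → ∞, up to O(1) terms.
ln((15n)!) − 11 n ln n = 4 n ln n + 15(ln 15 − 1) n + (1/2) ln(2π·15n) + O(1/n)

Stirling: ln((15n)!) = 15n ln(15n) − 15n + (1/2) ln(2π·15n) + O(1/n).
Expand 15n ln(15n) = 15n (ln n + ln 15) = 15n ln n + 15n ln 15.
Subtract 11n ln n: leading term is (15 − 11) n ln n = 4 n ln n. The next term is 15n ln 15 − 15n = 15(ln 15 − 1) n. Then the (1/2) ln(2π·15n) correction.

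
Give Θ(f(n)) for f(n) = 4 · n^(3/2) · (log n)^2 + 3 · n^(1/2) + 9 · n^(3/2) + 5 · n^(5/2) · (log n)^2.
f(n) ∈ Θ(n^(5/2) · (log n)^2)

Compare the terms by growth order. For large n, n^a · (log n)^b dominates n^a' · (log n)^b' iff a > a', or (a = a' and b > b'). Ranking the 4 terms shows the dominant one is 5 · n^(5/2) · (log n)^2. Hence f(n) ∈ Θ(n^(5/2) · (log n)^2).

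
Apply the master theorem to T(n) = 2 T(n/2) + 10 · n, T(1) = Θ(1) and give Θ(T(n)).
T(n) = Θ(n log n)

log_2 2 = 1, and f(n) = 10 · n = Θ(n^(log_2 2)). This is Case 2 of the master theorem: T(n) = Θ(f(n) · log n) = Θ(n log n).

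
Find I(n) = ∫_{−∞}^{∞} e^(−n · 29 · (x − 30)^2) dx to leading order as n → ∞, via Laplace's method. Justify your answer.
I(n) = sqrt(π/(29n))

Here φ(x) = 29 · (x − 30)^2 has its unique minimum at x* = 30 with φ(x*) = 0 and φ''(x*) = 58. Laplace's method gives
  I(n) ~ e^(−n φ(x*)) · sqrt(2π / (n · φ''(x*))) = sqrt(2π / (58n)) = sqrt(π/(29n)).
This is exact: substituting u = (x − 30)·sqrt(29n) gives I(n) = (1/sqrt(29n)) ∫_{−∞}^{∞} e^(−u^2) du = sqrt(π/(29n)).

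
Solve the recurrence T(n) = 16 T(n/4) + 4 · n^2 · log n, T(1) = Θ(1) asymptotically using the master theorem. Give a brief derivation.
T(n) = Θ(n^2 · (log n)^2)

Here log_4 16 = 2 and f(n) = 4 · n^2 · log n = Θ(n^(log_4 16) · (log n)^1). This is the extended Case 2 of the master theorem (f matches the critical exponent up to log factors), giving T(n) = Θ(n^(log_4 16) · (log n)^(1+1)) = Θ(n^2 · (log n)^2).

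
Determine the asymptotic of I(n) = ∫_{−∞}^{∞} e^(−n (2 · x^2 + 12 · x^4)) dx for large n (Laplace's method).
I(n) ~ sqrt(π/(2n))

φ(x) = 2 · x^2 + 12 · x^4 has its unique global minimum at x* = 0 (since φ'(x) = 4x + 48x^3 = 0 only at x = 0 for real x with both coefficients positive, and φ → ∞ as |x| → ∞). At x* = 0, φ(0) = 0 and φ''(0) = 4. Laplace's method then gives
  I(n) ~ sqrt(2π / (n · φ''(0))) · e^(−n φ(0)) = sqrt(2π / (4n)) = sqrt(π/(2n)).
The 12 · x^4 term contributes only at subleading order (an O(1/n) relative correction).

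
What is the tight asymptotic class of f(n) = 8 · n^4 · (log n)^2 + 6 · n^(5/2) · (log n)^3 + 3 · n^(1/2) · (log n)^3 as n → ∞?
f(n) ∈ Θ(n^4 · (log n)^2)

Compare the terms by growth order. For large n, n^a · (log n)^b dominates n^a' · (log n)^b' iff a > a', or (a = a' and b > b'). Ranking the 3 terms shows the dominant one is 8 · n^4 · (log n)^2. Hence f(n) ∈ Θ(n^4 · (log n)^2).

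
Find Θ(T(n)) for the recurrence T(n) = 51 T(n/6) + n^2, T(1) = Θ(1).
T(n) = Θ(n^(log_6 51))

Master theorem: compare f(n) = n^2 to n^(log_6 51) where log_6 51 ≈ 2.194. Since 2 < log_6 51, we have f(n) = O(n^(log_6 51 − ε)) for some ε > 0 — Case 1. Hence T(n) = Θ(n^(log_6 51)).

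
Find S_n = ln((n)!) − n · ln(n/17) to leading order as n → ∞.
S_n ~ n · (ln 17 − 1) + O(ln n)

Stirling: ln((n)!) = n ln(n) − n + O(ln n).
  S_n = n ln(n) − n − n ln(n/17) + O(ln n)
      = n ln(n) − n ln n + n ln 17 − n + O(ln n)
      = n ln 17 − n + O(ln n)
      = n (ln 17 − 1) + O(ln n).
Numerically ln(17) − 1 ≈ 1.8332.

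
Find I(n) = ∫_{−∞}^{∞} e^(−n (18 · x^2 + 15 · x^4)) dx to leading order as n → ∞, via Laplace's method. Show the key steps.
I(n) ~ sqrt(π/(18n))

φ(x) = 18 · x^2 + 15 · x^4 has its unique global minimum at x* = 0 (since φ'(x) = 36x + 60x^3 = 0 only at x = 0 for real x with both coefficients positive, and φ → ∞ as |x| → ∞). At x* = 0, φ(0) = 0 and φ''(0) = 36. Laplace's method then gives
  I(n) ~ sqrt(2π / (n · φ''(0))) · e^(−n φ(0)) = sqrt(2π / (36n)) = sqrt(π/(18n)).
The 15 · x^4 term contributes only at subleading order (an O(1/n) relative correction).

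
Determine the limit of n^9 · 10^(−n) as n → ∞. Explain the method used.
lim = 0

Exponentials with base > 1 dominate every fixed polynomial: for any fixed c, n^c / 10^n → 0 as n → ∞ (e.g. by the ratio test, or by writing 10^n = e^(n ln 10) and noting e^(n ln 10) / n^c → ∞). Hence n^9 · 10^(−n) = n^9 / 10^n → 0.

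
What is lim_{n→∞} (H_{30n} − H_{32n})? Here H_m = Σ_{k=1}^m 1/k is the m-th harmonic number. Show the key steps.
lim = ln(30/32) = ln(15/16)

Euler-Maclaurin gives H_m = ln m + γ + 1/(2m) + O(1/m^2). The γ and O(1/m) terms cancel in the difference:
  H_{30n} − H_{32n} = ln(30n) − ln(32n) + O(1/n) = ln(30/32) + O(1/n).
Hence the limit is ln(30/32) = ln(15/16).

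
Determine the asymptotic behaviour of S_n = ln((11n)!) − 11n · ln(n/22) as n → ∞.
S_n ~ 11n · (ln 242 − 1) + O(ln n)

Stirling: ln((11n)!) = 11n ln(11n) − 11n + O(ln n).
  S_n = 11n ln(11n) − 11n − 11n ln(n/22) + O(ln n)
      = 11n ln(11n) − 11n ln n + 11n ln 22 − 11n + O(ln n)
      = 11n ln 11 + 11n ln 22 − 11n + O(ln n)
      = 11n (ln 242 − 1) + O(ln n).
Numerically ln(242) − 1 ≈ 4.4889.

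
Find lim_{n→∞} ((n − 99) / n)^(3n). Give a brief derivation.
lim = e^(−297)

Rewrite as (1 − 99/n)^(3n). By the standard limit (1 + x/n)^n → e^x, we have (1 − 99/n)^n → e^(−99), and raising to the 3rd power gives e^(−297).
More precisely, ln[(1 − 99/n)^(3n)] = 3n · ln(1 − 99/n) = 3n · (-99/n + O(1/n^2)) = -297 + O(1/n) → -297.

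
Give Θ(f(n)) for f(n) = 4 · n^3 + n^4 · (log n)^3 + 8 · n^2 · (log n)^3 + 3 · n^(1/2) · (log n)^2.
f(n) ∈ Θ(n^4 · (log n)^3)

Compare the terms by growth order. For large n, n^a · (log n)^b dominates n^a' · (log n)^b' iff a > a', or (a = a' and b > b'). Ranking the 4 terms shows the dominant one is n^4 · (log n)^3. Hence f(n) ∈ Θ(n^4 · (log n)^3).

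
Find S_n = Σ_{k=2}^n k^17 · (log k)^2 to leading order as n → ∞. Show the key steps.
S_n ~ n^18 · (log n)^2 / 18

By integral comparison, S_n = ∫_1^n x^17 · (log x)^2 dx + O(n^17 · (log n)^2). For the integral, the leading term of ∫_1^n x^17 (log x)^2 dx is n^18/18 · (log n)^2 (by repeated integration by parts; each step lowers the log-exponent and produces a relatively O(1/log n) correction). Hence S_n ~ n^18 · (log n)^2 / 18.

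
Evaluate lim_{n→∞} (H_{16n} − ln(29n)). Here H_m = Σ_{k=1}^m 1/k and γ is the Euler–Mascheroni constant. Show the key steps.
lim = ln(16/29) + γ

By Euler-Maclaurin, H_m = ln m + γ + O(1/m). So
  H_{16n} − ln(29n) = ln(16n) + γ − ln(29n) + O(1/n)
                       = ln(16/29) + γ + O(1/n).
Hence the limit is ln(16/29) + γ.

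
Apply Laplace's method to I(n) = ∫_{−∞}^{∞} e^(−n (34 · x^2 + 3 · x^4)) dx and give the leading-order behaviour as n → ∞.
I(n) ~ sqrt(π/(34n))

φ(x) = 34 · x^2 + 3 · x^4 has its unique global minimum at x* = 0 (since φ'(x) = 68x + 12x^3 = 0 only at x = 0 for real x with both coefficients positive, and φ → ∞ as |x| → ∞). At x* = 0, φ(0) = 0 and φ''(0) = 68. Laplace's method then gives
  I(n) ~ sqrt(2π / (n · φ''(0))) · e^(−n φ(0)) = sqrt(2π / (68n)) = sqrt(π/(34n)).
The 3 · x^4 term contributes only at subleading order (an O(1/n) relative correction).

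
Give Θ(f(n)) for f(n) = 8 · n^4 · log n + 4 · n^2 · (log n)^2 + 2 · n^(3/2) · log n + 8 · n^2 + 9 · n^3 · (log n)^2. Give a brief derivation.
f(n) ∈ Θ(n^4 · log n)

Compare the terms by growth order. For large n, n^a · (log n)^b dominates n^a' · (log n)^b' iff a > a', or (a = a' and b > b'). Ranking the 5 terms shows the dominant one is 8 · n^4 · log n. Hence f(n) ∈ Θ(n^4 · log n).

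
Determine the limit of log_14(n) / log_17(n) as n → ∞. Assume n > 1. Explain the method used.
lim = ln(17) / ln(14) = log_14(17)

Change of base: log_14(n) = ln n / ln 14 and log_17(n) = ln n / ln 17. The ratio is (ln n / ln 14) · (ln 17 / ln n) = ln 17 / ln 14, a constant independent of n. So the limit is ln 17 / ln 14 = log_14(17).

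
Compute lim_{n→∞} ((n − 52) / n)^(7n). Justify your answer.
lim = e^(−364)

Rewrite as (1 − 52/n)^(7n). By the standard limit (1 + x/n)^n → e^x, we have (1 − 52/n)^n → e^(−52), and raising to the 7th power gives e^(−364).
More precisely, ln[(1 − 52/n)^(7n)] = 7n · ln(1 − 52/n) = 7n · (-52/n + O(1/n^2)) = -364 + O(1/n) → -364.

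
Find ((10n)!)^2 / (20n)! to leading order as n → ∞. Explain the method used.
((10n)!)^2/(20n)! ~ ((2π·10n)^(1/2) / sqrt(2)) · 2^(−2·10n)  →  0

Write N = 10n. Stirling: N! ~ sqrt(2π N)(N/e)^N and (2N)! ~ sqrt(2π·2N)·(2N/e)^(2N).
  (N!)^2/(2N)! ~ (2π N)^(2/2) (N/e)^(2N) / [sqrt(2π·2N) (2N/e)^(2N)]
     = (2π N)^(2/2) / sqrt(2π·2N) · (N/(2N))^(2N)
     = (2π N)^((2−1)/2) / sqrt(2) · 2^(−2N).
Since 2^2 > 1, the factor 2^(−2N) decays exponentially, so the ratio → 0. Substituting N = 10n gives the stated form.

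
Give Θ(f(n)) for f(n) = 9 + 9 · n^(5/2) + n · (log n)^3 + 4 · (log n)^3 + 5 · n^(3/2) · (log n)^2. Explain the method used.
f(n) ∈ Θ(n^(5/2))

Compare the terms by growth order. For large n, n^a · (log n)^b dominates n^a' · (log n)^b' iff a > a', or (a = a' and b > b'). Ranking the 5 terms shows the dominant one is 9 · n^(5/2). Hence f(n) ∈ Θ(n^(5/2)).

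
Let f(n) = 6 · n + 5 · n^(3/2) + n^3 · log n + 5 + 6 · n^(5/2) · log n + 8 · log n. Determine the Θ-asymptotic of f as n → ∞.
f(n) ∈ Θ(n^3 · log n)

Compare the terms by growth order. For large n, n^a · (log n)^b dominates n^a' · (log n)^b' iff a > a', or (a = a' and b > b'). Ranking the 6 terms shows the dominant one is n^3 · log n. Hence f(n) ∈ Θ(n^3 · log n).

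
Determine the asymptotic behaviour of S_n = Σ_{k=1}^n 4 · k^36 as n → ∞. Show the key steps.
S_n ~ 4 · n^37 / 37

By integral comparison (Euler-Maclaurin), Σ_{k=1}^n 4 · k^36 = 4 · ∫_0^n x^36 dx + O(n^36) = 4 · n^37/37 + O(n^36). (Equivalently, Faulhaber's formula gives the same leading term.)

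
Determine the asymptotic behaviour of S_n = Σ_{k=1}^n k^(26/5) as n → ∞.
S_n ~ (5/31) · n^(31/5)

Integral comparison: Σ_{k=1}^n k^(26/5) = ∫_0^n x^(26/5) dx + O(n^(26/5)). The integral is n^(1 + 26/5) / (1 + 26/5) = n^((26+5)/5) / ((26+5)/5) = (5/31) · n^(31/5).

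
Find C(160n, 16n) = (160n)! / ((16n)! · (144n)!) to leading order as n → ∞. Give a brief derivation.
C(160n, 16n) ~ (10000000000/387420489)^(16n) · sqrt(5/(9π·16n))

Write N = 16n. Apply Stirling to each factorial:
  (10N)! ~ sqrt(2π·10N) · (10N/e)^(10N),
  N! ~ sqrt(2π N) · (N/e)^N,
  (9N)! ~ sqrt(2π·9N) · (9N/e)^(9N).
The exponential factors combine to (10N)^(10N) / (N^N · (9N)^(9N)) = 10^(10N)/9^(9N) = (10^10/9^9)^N = (10000000000/387420489)^N.
The square-root prefactors combine to sqrt(2π·10N) / (sqrt(2π N)·sqrt(2π·9N)) = sqrt(10 / (2π·9·N)) = sqrt(5/(9π·16n)).
Substituting N = 16n: C(160n, 16n) ~ (10000000000/387420489)^(16n) · sqrt(5/(9π·16n)).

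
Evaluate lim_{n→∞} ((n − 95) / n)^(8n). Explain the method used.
lim = e^(−760)

Rewrite as (1 − 95/n)^(8n). By the standard limit (1 + x/n)^n → e^x, we have (1 − 95/n)^n → e^(−95), and raising to the 8th power gives e^(−760).
More precisely, ln[(1 − 95/n)^(8n)] = 8n · ln(1 − 95/n) = 8n · (-95/n + O(1/n^2)) = -760 + O(1/n) → -760.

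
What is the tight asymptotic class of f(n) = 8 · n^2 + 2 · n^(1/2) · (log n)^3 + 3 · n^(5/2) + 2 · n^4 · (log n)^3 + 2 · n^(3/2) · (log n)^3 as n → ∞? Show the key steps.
f(n) ∈ Θ(n^4 · (log n)^3)

Compare the terms by growth order. For large n, n^a · (log n)^b dominates n^a' · (log n)^b' iff a > a', or (a = a' and b > b'). Ranking the 5 terms shows the dominant one is 2 · n^4 · (log n)^3. Hence f(n) ∈ Θ(n^4 · (log n)^3).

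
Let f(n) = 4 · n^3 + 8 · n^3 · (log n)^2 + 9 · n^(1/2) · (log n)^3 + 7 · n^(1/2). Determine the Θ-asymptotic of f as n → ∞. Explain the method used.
f(n) ∈ Θ(n^3 · (log n)^2)

Compare the terms by growth order. For large n, n^a · (log n)^b dominates n^a' · (log n)^b' iff a > a', or (a = a' and b > b'). Ranking the 4 terms shows the dominant one is 8 · n^3 · (log n)^2. Hence f(n) ∈ Θ(n^3 · (log n)^2).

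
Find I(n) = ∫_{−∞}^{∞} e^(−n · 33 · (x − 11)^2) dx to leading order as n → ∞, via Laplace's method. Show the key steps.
I(n) = sqrt(π/(33n))

Here φ(x) = 33 · (x − 11)^2 has its unique minimum at x* = 11 with φ(x*) = 0 and φ''(x*) = 66. Laplace's method gives
  I(n) ~ e^(−n φ(x*)) · sqrt(2π / (n · φ''(x*))) = sqrt(2π / (66n)) = sqrt(π/(33n)).
This is exact: substituting u = (x − 11)·sqrt(33n) gives I(n) = (1/sqrt(33n)) ∫_{−∞}^{∞} e^(−u^2) du = sqrt(π/(33n)).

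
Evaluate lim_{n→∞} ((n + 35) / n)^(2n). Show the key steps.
lim = e^70

Rewrite as (1 + 35/n)^(2n). By the standard limit (1 + x/n)^n → e^x, we have (1 + 35/n)^n → e^35, and raising to the 2nd power gives e^70.
More precisely, ln[(1 + 35/n)^(2n)] = 2n · ln(1 + 35/n) = 2n · (35/n + O(1/n^2)) = 70 + O(1/n) → 70.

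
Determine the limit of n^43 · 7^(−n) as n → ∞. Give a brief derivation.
lim = 0

Exponentials with base > 1 dominate every fixed polynomial: for any fixed c, n^c / 7^n → 0 as n → ∞ (e.g. by the ratio test, or by writing 7^n = e^(n ln 7) and noting e^(n ln 7) / n^c → ∞). Hence n^43 · 7^(−n) = n^43 / 7^n → 0.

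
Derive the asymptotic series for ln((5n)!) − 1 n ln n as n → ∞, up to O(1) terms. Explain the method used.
ln((5n)!) − 1 n ln n = 4 n ln n + 5(ln 5 − 1) n + (1/2) ln(2π·5n) + O(1/n)

Stirling: ln((5n)!) = 5n ln(5n) − 5n + (1/2) ln(2π·5n) + O(1/n).
Expand 5n ln(5n) = 5n (ln n + ln 5) = 5n ln n + 5n ln 5.
Subtract 1n ln n: leading term is (5 − 1) n ln n = 4 n ln n. The next term is 5n ln 5 − 5n = 5(ln 5 − 1) n. Then the (1/2) ln(2π·5n) correction.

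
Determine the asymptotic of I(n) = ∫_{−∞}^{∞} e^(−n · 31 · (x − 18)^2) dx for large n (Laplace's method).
I(n) = sqrt(π/(31n))

Here φ(x) = 31 · (x − 18)^2 has its unique minimum at x* = 18 with φ(x*) = 0 and φ''(x*) = 62. Laplace's method gives
  I(n) ~ e^(−n φ(x*)) · sqrt(2π / (n · φ''(x*))) = sqrt(2π / (62n)) = sqrt(π/(31n)).
This is exact: substituting u = (x − 18)·sqrt(31n) gives I(n) = (1/sqrt(31n)) ∫_{−∞}^{∞} e^(−u^2) du = sqrt(π/(31n)).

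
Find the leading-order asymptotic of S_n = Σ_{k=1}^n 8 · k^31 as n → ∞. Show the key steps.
S_n ~ n^32 / 4

By integral comparison (Euler-Maclaurin), Σ_{k=1}^n 8 · k^31 = 8 · ∫_0^n x^31 dx + O(n^31) = 8 · n^32/32 = n^32 / 4 + O(n^31). (Equivalently, Faulhaber's formula gives the same leading term.)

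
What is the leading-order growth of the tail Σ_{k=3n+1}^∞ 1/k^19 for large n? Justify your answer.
Σ_{k>3n} 1/k^19 ~ 1/(18 · (3n)^18)

Compare to the integral: ∫_{3n}^∞ x^(−19) dx = [−x^(−18)/18]_{3n}^∞ = 1/((19−1)·(3n)^18). Euler-Maclaurin then gives
  Σ_{k>3n} 1/k^19 = ∫_{3n}^∞ dx/x^19 − 1/(2·(3n)^19) + O(1/(3n)^20).
(Equivalently this is ζ(19) − Σ_{k≤3n} 1/k^19.)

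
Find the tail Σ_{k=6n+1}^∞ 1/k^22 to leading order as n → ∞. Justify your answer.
Σ_{k>6n} 1/k^22 ~ 1/(21 · (6n)^21)

Compare to the integral: ∫_{6n}^∞ x^(−22) dx = [−x^(−21)/21]_{6n}^∞ = 1/((22−1)·(6n)^21). Euler-Maclaurin then gives
  Σ_{k>6n} 1/k^22 = ∫_{6n}^∞ dx/x^22 − 1/(2·(6n)^22) + O(1/(6n)^23).
(Equivalently this is ζ(22) − Σ_{k≤6n} 1/k^22.)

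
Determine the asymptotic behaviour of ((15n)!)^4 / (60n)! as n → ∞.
((15n)!)^4/(60n)! ~ ((2π·15n)^(3/2) / 2) · 4^(−4·15n)  →  0

Write N = 15n. Stirling: N! ~ sqrt(2π N)(N/e)^N and (4N)! ~ sqrt(2π·4N)·(4N/e)^(4N).
  (N!)^4/(4N)! ~ (2π N)^(4/2) (N/e)^(4N) / [sqrt(2π·4N) (4N/e)^(4N)]
     = (2π N)^(4/2) / sqrt(2π·4N) · (N/(4N))^(4N)
     = (2π N)^((4−1)/2) / 2 · 4^(−4N).
Since 4^4 > 1, the factor 4^(−4N) decays exponentially, so the ratio → 0. Substituting N = 15n gives the stated form.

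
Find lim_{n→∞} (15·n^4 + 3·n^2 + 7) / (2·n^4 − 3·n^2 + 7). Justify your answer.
lim = 15/2

For large n the leading n^4 terms dominate both numerator and denominator. Dividing top and bottom by n^4, every other term tends to 0, leaving 15/2.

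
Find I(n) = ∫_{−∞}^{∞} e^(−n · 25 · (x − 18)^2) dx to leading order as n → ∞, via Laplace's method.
I(n) = sqrt(π/(25n))

Here φ(x) = 25 · (x − 18)^2 has its unique minimum at x* = 18 with φ(x*) = 0 and φ''(x*) = 50. Laplace's method gives
  I(n) ~ e^(−n φ(x*)) · sqrt(2π / (n · φ''(x*))) = sqrt(2π / (50n)) = sqrt(π/(25n)).
This is exact: substituting u = (x − 18)·sqrt(25n) gives I(n) = (1/sqrt(25n)) ∫_{−∞}^{∞} e^(−u^2) du = sqrt(π/(25n)).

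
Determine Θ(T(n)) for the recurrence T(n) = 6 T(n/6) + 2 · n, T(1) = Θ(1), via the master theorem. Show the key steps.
T(n) = Θ(n log n)

log_6 6 = 1, and f(n) = 2 · n = Θ(n^(log_6 6)). This is Case 2 of the master theorem: T(n) = Θ(f(n) · log n) = Θ(n log n).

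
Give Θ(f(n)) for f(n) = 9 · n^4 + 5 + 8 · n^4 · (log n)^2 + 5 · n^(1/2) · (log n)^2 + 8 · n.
f(n) ∈ Θ(n^4 · (log n)^2)

Compare the terms by growth order. For large n, n^a · (log n)^b dominates n^a' · (log n)^b' iff a > a', or (a = a' and b > b'). Ranking the 5 terms shows the dominant one is 8 · n^4 · (log n)^2. Hence f(n) ∈ Θ(n^4 · (log n)^2).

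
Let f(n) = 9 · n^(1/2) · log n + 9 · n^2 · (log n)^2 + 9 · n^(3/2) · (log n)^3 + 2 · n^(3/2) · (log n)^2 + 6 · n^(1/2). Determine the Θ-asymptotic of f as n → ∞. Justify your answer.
f(n) ∈ Θ(n^2 · (log n)^2)

Compare the terms by growth order. For large n, n^a · (log n)^b dominates n^a' · (log n)^b' iff a > a', or (a = a' and b > b'). Ranking the 5 terms shows the dominant one is 9 · n^2 · (log n)^2. Hence f(n) ∈ Θ(n^2 · (log n)^2).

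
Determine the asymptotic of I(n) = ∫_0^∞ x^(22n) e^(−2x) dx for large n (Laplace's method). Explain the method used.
I(n) ~ (sqrt(2π·22n) / 2) · (22n/(2e))^(22n)

Write the integrand as exp(22n ln x − 2x) and set f(x) = 22n ln x − 2x. Then f'(x) = 22n/x − 2 = 0 at x* = 22n/2, and f''(x*) = −22n/x*^2 = −2^2/(22n). Laplace's method (interior maximum) gives
  I(n) ~ e^(f(x*)) · sqrt(2π / |f''(x*)|)
        = exp(22n ln(22n/2) − 22n) · sqrt(2π · 22n / 2^2)
        = (22n/2)^(22n) e^(−22n) · sqrt(2π·22n) / 2
        = (sqrt(2π·22n) / 2) · (22n/(2e))^(22n).
This matches Γ(22n+1)/2^(22n+1) with Stirling applied to Γ.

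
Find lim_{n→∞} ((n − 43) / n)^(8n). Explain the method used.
lim = e^(−344)

Rewrite as (1 − 43/n)^(8n). By the standard limit (1 + x/n)^n → e^x, we have (1 − 43/n)^n → e^(−43), and raising to the 8th power gives e^(−344).
More precisely, ln[(1 − 43/n)^(8n)] = 8n · ln(1 − 43/n) = 8n · (-43/n + O(1/n^2)) = -344 + O(1/n) → -344.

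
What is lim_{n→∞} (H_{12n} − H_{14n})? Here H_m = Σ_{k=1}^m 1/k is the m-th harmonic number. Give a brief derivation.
lim = ln(12/14) = ln(6/7)

Euler-Maclaurin gives H_m = ln m + γ + 1/(2m) + O(1/m^2). The γ and O(1/m) terms cancel in the difference:
  H_{12n} − H_{14n} = ln(12n) − ln(14n) + O(1/n) = ln(12/14) + O(1/n).
Hence the limit is ln(12/14) = ln(6/7).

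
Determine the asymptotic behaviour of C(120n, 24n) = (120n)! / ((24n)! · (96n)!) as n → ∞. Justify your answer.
C(120n, 24n) ~ (3125/256)^(24n) · sqrt(5/(8π·24n))

Write N = 24n. Apply Stirling to each factorial:
  (5N)! ~ sqrt(2π·5N) · (5N/e)^(5N),
  N! ~ sqrt(2π N) · (N/e)^N,
  (4N)! ~ sqrt(2π·4N) · (4N/e)^(4N).
The exponential factors combine to (5N)^(5N) / (N^N · (4N)^(4N)) = 5^(5N)/4^(4N) = (5^5/4^4)^N = (3125/256)^N.
The square-root prefactors combine to sqrt(2π·5N) / (sqrt(2π N)·sqrt(2π·4N)) = sqrt(5 / (2π·4·N)) = sqrt(5/(8π·24n)).
Substituting N = 24n: C(120n, 24n) ~ (3125/256)^(24n) · sqrt(5/(8π·24n)).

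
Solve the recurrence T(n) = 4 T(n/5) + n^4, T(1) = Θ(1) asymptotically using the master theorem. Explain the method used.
T(n) = Θ(n^4)

log_5 4 ≈ 0.861. f(n) = n^4 dominates n^(log_5 4) since 4 > 0.861, and the regularity condition a·f(n/b) = 4·(n/5)^4 = (4/625)·n^4 ≤ c·f(n) holds with c = 4/625 ≈ 0.0064 < 1. So this is Case 3: T(n) = Θ(f(n)) = Θ(n^4).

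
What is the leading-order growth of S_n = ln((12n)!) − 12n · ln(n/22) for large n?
S_n ~ 12n · (ln 264 − 1) + O(ln n)

Stirling: ln((12n)!) = 12n ln(12n) − 12n + O(ln n).
  S_n = 12n ln(12n) − 12n − 12n ln(n/22) + O(ln n)
      = 12n ln(12n) − 12n ln n + 12n ln 22 − 12n + O(ln n)
      = 12n ln 12 + 12n ln 22 − 12n + O(ln n)
      = 12n (ln 264 − 1) + O(ln n).
Numerically ln(264) − 1 ≈ 4.5759.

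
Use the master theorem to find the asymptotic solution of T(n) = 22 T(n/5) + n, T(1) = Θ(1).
T(n) = Θ(n^(log_5 22))

Master theorem: compare f(n) = n to n^(log_5 22) where log_5 22 ≈ 1.921. Since 1 < log_5 22, we have f(n) = O(n^(log_5 22 − ε)) for some ε > 0 — Case 1. Hence T(n) = Θ(n^(log_5 22)).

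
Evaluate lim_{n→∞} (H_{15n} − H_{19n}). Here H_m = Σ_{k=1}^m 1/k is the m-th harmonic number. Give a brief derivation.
lim = ln(15/19)

Euler-Maclaurin gives H_m = ln m + γ + 1/(2m) + O(1/m^2). The γ and O(1/m) terms cancel in the difference:
  H_{15n} − H_{19n} = ln(15n) − ln(19n) + O(1/n) = ln(15/19) + O(1/n).
Hence the limit is ln(15/19).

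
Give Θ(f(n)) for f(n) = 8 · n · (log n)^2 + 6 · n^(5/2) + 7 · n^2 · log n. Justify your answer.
f(n) ∈ Θ(n^(5/2))

Compare the terms by growth order. For large n, n^a · (log n)^b dominates n^a' · (log n)^b' iff a > a', or (a = a' and b > b'). Ranking the 3 terms shows the dominant one is 6 · n^(5/2). Hence f(n) ∈ Θ(n^(5/2)).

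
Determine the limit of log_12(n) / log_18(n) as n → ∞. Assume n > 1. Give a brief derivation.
lim = ln(18) / ln(12) = log_12(18)

Change of base: log_12(n) = ln n / ln 12 and log_18(n) = ln n / ln 18. The ratio is (ln n / ln 12) · (ln 18 / ln n) = ln 18 / ln 12, a constant independent of n. So the limit is ln 18 / ln 12 = log_12(18).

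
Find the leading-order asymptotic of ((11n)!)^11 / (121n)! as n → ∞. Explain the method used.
((11n)!)^11/(121n)! ~ ((2π·11n)^(10/2) / sqrt(11)) · 11^(−11·11n)  →  0

Write N = 11n. Stirling: N! ~ sqrt(2π N)(N/e)^N and (11N)! ~ sqrt(2π·11N)·(11N/e)^(11N).
  (N!)^11/(11N)! ~ (2π N)^(11/2) (N/e)^(11N) / [sqrt(2π·11N) (11N/e)^(11N)]
     = (2π N)^(11/2) / sqrt(2π·11N) · (N/(11N))^(11N)
     = (2π N)^((11−1)/2) / sqrt(11) · 11^(−11N).
Since 11^11 > 1, the factor 11^(−11N) decays exponentially, so the ratio → 0. Substituting N = 11n gives the stated form.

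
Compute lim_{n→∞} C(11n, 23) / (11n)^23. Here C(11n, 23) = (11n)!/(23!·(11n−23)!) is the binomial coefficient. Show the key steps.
lim = 1/23! = 1/25852016738884976640000

With N = 11n → ∞: C(N, 23) / N^23 = [N(N−1)…(N−22)] / (23! · N^23) = (1/23!) · 1 · (1 − 1/(11n)) · … · (1 − 22/(11n)). Each factor → 1 as N → ∞, so the limit is 1/23! = 1/25852016738884976640000.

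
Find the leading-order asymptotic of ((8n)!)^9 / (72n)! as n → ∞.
((8n)!)^9/(72n)! ~ ((2π·8n)^(8/2) / 3) · 9^(−9·8n)  →  0

Write N = 8n. Stirling: N! ~ sqrt(2π N)(N/e)^N and (9N)! ~ sqrt(2π·9N)·(9N/e)^(9N).
  (N!)^9/(9N)! ~ (2π N)^(9/2) (N/e)^(9N) / [sqrt(2π·9N) (9N/e)^(9N)]
     = (2π N)^(9/2) / sqrt(2π·9N) · (N/(9N))^(9N)
     = (2π N)^((9−1)/2) / 3 · 9^(−9N).
Since 9^9 > 1, the factor 9^(−9N) decays exponentially, so the ratio → 0. Substituting N = 8n gives the stated form.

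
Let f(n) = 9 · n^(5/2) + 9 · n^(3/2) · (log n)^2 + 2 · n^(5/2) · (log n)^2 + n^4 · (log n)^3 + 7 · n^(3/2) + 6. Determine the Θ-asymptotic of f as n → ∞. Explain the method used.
f(n) ∈ Θ(n^4 · (log n)^3)

Compare the terms by growth order. For large n, n^a · (log n)^b dominates n^a' · (log n)^b' iff a > a', or (a = a' and b > b'). Ranking the 6 terms shows the dominant one is n^4 · (log n)^3. Hence f(n) ∈ Θ(n^4 · (log n)^3).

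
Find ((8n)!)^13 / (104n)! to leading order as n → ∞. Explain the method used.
((8n)!)^13/(104n)! ~ ((2π·8n)^(12/2) / sqrt(13)) · 13^(−13·8n)  →  0

Write N = 8n. Stirling: N! ~ sqrt(2π N)(N/e)^N and (13N)! ~ sqrt(2π·13N)·(13N/e)^(13N).
  (N!)^13/(13N)! ~ (2π N)^(13/2) (N/e)^(13N) / [sqrt(2π·13N) (13N/e)^(13N)]
     = (2π N)^(13/2) / sqrt(2π·13N) · (N/(13N))^(13N)
     = (2π N)^((13−1)/2) / sqrt(13) · 13^(−13N).
Since 13^13 > 1, the factor 13^(−13N) decays exponentially, so the ratio → 0. Substituting N = 8n gives the stated form.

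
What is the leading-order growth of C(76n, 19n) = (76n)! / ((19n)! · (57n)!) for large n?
C(76n, 19n) ~ (256/27)^(19n) · sqrt(2/(3π·19n))

Write N = 19n. Apply Stirling to each factorial:
  (4N)! ~ sqrt(2π·4N) · (4N/e)^(4N),
  N! ~ sqrt(2π N) · (N/e)^N,
  (3N)! ~ sqrt(2π·3N) · (3N/e)^(3N).
The exponential factors combine to (4N)^(4N) / (N^N · (3N)^(3N)) = 4^(4N)/3^(3N) = (4^4/3^3)^N = (256/27)^N.
The square-root prefactors combine to sqrt(2π·4N) / (sqrt(2π N)·sqrt(2π·3N)) = sqrt(4 / (2π·3·N)) = sqrt(2/(3π·19n)).
Substituting N = 19n: C(76n, 19n) ~ (256/27)^(19n) · sqrt(2/(3π·19n)).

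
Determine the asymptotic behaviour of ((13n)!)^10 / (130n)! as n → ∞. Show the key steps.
((13n)!)^10/(130n)! ~ ((2π·13n)^(9/2) / sqrt(10)) · 10^(−10·13n)  →  0

Write N = 13n. Stirling: N! ~ sqrt(2π N)(N/e)^N and (10N)! ~ sqrt(2π·10N)·(10N/e)^(10N).
  (N!)^10/(10N)! ~ (2π N)^(10/2) (N/e)^(10N) / [sqrt(2π·10N) (10N/e)^(10N)]
     = (2π N)^(10/2) / sqrt(2π·10N) · (N/(10N))^(10N)
     = (2π N)^((10−1)/2) / sqrt(10) · 10^(−10N).
Since 10^10 > 1, the factor 10^(−10N) decays exponentially, so the ratio → 0. Substituting N = 13n gives the stated form.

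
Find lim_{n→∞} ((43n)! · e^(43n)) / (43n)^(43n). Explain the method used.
lim = ∞

Stirling: (43n)! ~ sqrt(2π·43n) · (43n/e)^(43n). Hence
  (43n)! · e^(43n) / (43n)^(43n) ~ sqrt(2π·43n) = sqrt(2π·43) · sqrt(n) → ∞.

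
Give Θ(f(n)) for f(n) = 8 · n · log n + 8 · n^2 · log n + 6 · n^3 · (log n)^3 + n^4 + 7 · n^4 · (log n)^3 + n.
f(n) ∈ Θ(n^4 · (log n)^3)

Compare the terms by growth order. For large n, n^a · (log n)^b dominates n^a' · (log n)^b' iff a > a', or (a = a' and b > b'). Ranking the 6 terms shows the dominant one is 7 · n^4 · (log n)^3. Hence f(n) ∈ Θ(n^4 · (log n)^3).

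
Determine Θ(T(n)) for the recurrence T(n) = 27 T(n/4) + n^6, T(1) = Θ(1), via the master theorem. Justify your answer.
T(n) = Θ(n^6)

log_4 27 ≈ 2.377. f(n) = n^6 dominates n^(log_4 27) since 6 > 2.377, and the regularity condition a·f(n/b) = 27·(n/4)^6 = (27/4096)·n^6 ≤ c·f(n) holds with c = 27/4096 ≈ 0.00659 < 1. So this is Case 3: T(n) = Θ(f(n)) = Θ(n^6).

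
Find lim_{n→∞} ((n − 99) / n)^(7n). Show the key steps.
lim = e^(−693)

Rewrite as (1 − 99/n)^(7n). By the standard limit (1 + x/n)^n → e^x, we have (1 − 99/n)^n → e^(−99), and raising to the 7th power gives e^(−693).
More precisely, ln[(1 − 99/n)^(7n)] = 7n · ln(1 − 99/n) = 7n · (-99/n + O(1/n^2)) = -693 + O(1/n) → -693.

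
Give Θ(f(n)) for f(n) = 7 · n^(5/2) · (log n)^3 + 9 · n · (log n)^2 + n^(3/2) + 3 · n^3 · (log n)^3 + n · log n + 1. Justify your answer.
f(n) ∈ Θ(n^3 · (log n)^3)

Compare the terms by growth order. For large n, n^a · (log n)^b dominates n^a' · (log n)^b' iff a > a', or (a = a' and b > b'). Ranking the 6 terms shows the dominant one is 3 · n^3 · (log n)^3. Hence f(n) ∈ Θ(n^3 · (log n)^3).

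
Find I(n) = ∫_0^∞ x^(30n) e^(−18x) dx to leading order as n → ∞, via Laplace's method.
I(n) ~ (sqrt(2π·30n) / 18) · (30n/(18e))^(30n)

Write the integrand as exp(30n ln x − 18x) and set f(x) = 30n ln x − 18x. Then f'(x) = 30n/x − 18 = 0 at x* = 30n/18, and f''(x*) = −30n/x*^2 = −18^2/(30n). Laplace's method (interior maximum) gives
  I(n) ~ e^(f(x*)) · sqrt(2π / |f''(x*)|)
        = exp(30n ln(30n/18) − 30n) · sqrt(2π · 30n / 18^2)
        = (30n/18)^(30n) e^(−30n) · sqrt(2π·30n) / 18
        = (sqrt(2π·30n) / 18) · (30n/(18e))^(30n).
This matches Γ(30n+1)/18^(30n+1) with Stirling applied to Γ.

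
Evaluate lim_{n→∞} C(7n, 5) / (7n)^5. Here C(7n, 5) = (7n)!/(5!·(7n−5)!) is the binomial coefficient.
lim = 1/5! = 1/120

With N = 7n → ∞: C(N, 5) / N^5 = [N(N−1)…(N−4)] / (5! · N^5) = (1/5!) · 1 · (1 − 1/(7n)) · (1 − 2/(7n)) · (1 − 3/(7n)) · (1 − 4/(7n)). Each factor → 1 as N → ∞, so the limit is 1/5! = 1/120.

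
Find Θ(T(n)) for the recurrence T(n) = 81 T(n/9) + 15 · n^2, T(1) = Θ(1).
T(n) = Θ(n^2 log n)

log_9 81 = 2, and f(n) = 15 · n^2 = Θ(n^(log_9 81)). This is Case 2 of the master theorem: T(n) = Θ(f(n) · log n) = Θ(n^2 log n).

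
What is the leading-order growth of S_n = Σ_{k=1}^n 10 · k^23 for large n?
S_n ~ 5 · n^24 / 12

By integral comparison (Euler-Maclaurin), Σ_{k=1}^n 10 · k^23 = 10 · ∫_0^n x^23 dx + O(n^23) = 10 · n^24/24 = 5 · n^24 / 12 + O(n^23). (Equivalently, Faulhaber's formula gives the same leading term.)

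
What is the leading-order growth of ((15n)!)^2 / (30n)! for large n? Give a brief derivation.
((15n)!)^2/(30n)! ~ ((2π·15n)^(1/2) / sqrt(2)) · 2^(−2·15n)  →  0

Write N = 15n. Stirling: N! ~ sqrt(2π N)(N/e)^N and (2N)! ~ sqrt(2π·2N)·(2N/e)^(2N).
  (N!)^2/(2N)! ~ (2π N)^(2/2) (N/e)^(2N) / [sqrt(2π·2N) (2N/e)^(2N)]
     = (2π N)^(2/2) / sqrt(2π·2N) · (N/(2N))^(2N)
     = (2π N)^((2−1)/2) / sqrt(2) · 2^(−2N).
Since 2^2 > 1, the factor 2^(−2N) decays exponentially, so the ratio → 0. Substituting N = 15n gives the stated form.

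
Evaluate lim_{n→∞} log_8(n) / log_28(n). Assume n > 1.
lim = ln(28) / ln(8) = log_8(28)

Change of base: log_8(n) = ln n / ln 8 and log_28(n) = ln n / ln 28. The ratio is (ln n / ln 8) · (ln 28 / ln n) = ln 28 / ln 8, a constant independent of n. So the limit is ln 28 / ln 8 = log_8(28).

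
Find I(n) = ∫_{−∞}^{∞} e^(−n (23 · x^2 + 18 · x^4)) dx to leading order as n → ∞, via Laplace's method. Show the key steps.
I(n) ~ sqrt(π/(23n))

φ(x) = 23 · x^2 + 18 · x^4 has its unique global minimum at x* = 0 (since φ'(x) = 46x + 72x^3 = 0 only at x = 0 for real x with both coefficients positive, and φ → ∞ as |x| → ∞). At x* = 0, φ(0) = 0 and φ''(0) = 46. Laplace's method then gives
  I(n) ~ sqrt(2π / (n · φ''(0))) · e^(−n φ(0)) = sqrt(2π / (46n)) = sqrt(π/(23n)).
The 18 · x^4 term contributes only at subleading order (an O(1/n) relative correction).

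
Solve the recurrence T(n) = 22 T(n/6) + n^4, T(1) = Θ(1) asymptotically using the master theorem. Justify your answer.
T(n) = Θ(n^4)

log_6 22 ≈ 1.725. f(n) = n^4 dominates n^(log_6 22) since 4 > 1.725, and the regularity condition a·f(n/b) = 22·(n/6)^4 = (22/1296)·n^4 ≤ c·f(n) holds with c = 22/1296 ≈ 0.017 < 1. So this is Case 3: T(n) = Θ(f(n)) = Θ(n^4).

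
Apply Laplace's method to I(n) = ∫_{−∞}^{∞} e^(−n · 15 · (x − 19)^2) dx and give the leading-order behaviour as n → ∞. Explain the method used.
I(n) = sqrt(π/(15n))

Here φ(x) = 15 · (x − 19)^2 has its unique minimum at x* = 19 with φ(x*) = 0 and φ''(x*) = 30. Laplace's method gives
  I(n) ~ e^(−n φ(x*)) · sqrt(2π / (n · φ''(x*))) = sqrt(2π / (30n)) = sqrt(π/(15n)).
This is exact: substituting u = (x − 19)·sqrt(15n) gives I(n) = (1/sqrt(15n)) ∫_{−∞}^{∞} e^(−u^2) du = sqrt(π/(15n)).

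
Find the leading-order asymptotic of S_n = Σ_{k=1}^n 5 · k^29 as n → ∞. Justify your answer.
S_n ~ n^30 / 6

By integral comparison (Euler-Maclaurin), Σ_{k=1}^n 5 · k^29 = 5 · ∫_0^n x^29 dx + O(n^29) = 5 · n^30/30 = n^30 / 6 + O(n^29). (Equivalently, Faulhaber's formula gives the same leading term.)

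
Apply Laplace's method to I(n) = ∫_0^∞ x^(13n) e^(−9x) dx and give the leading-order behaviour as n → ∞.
I(n) ~ (sqrt(2π·13n) / 9) · (13n/(9e))^(13n)

Write the integrand as exp(13n ln x − 9x) and set f(x) = 13n ln x − 9x. Then f'(x) = 13n/x − 9 = 0 at x* = 13n/9, and f''(x*) = −13n/x*^2 = −9^2/(13n). Laplace's method (interior maximum) gives
  I(n) ~ e^(f(x*)) · sqrt(2π / |f''(x*)|)
        = exp(13n ln(13n/9) − 13n) · sqrt(2π · 13n / 9^2)
        = (13n/9)^(13n) e^(−13n) · sqrt(2π·13n) / 9
        = (sqrt(2π·13n) / 9) · (13n/(9e))^(13n).
This matches Γ(13n+1)/9^(13n+1) with Stirling applied to Γ.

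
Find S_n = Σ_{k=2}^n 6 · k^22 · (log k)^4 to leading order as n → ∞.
S_n ~ 6 · n^23 · (log n)^4 / 23

By integral comparison, S_n = ∫_1^n 6 · x^22 · (log x)^4 dx + O(n^22 · (log n)^4). For the integral, the leading term of ∫_1^n x^22 (log x)^4 dx is n^23/23 · (log n)^4 (by repeated integration by parts; each step lowers the log-exponent and produces a relatively O(1/log n) correction). Hence S_n ~ 6 · n^23 · (log n)^4 / 23.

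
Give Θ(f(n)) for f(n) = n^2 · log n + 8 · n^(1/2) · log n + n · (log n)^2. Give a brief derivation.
f(n) ∈ Θ(n^2 · log n)

Compare the terms by growth order. For large n, n^a · (log n)^b dominates n^a' · (log n)^b' iff a > a', or (a = a' and b > b'). Ranking the 3 terms shows the dominant one is n^2 · log n. Hence f(n) ∈ Θ(n^2 · log n).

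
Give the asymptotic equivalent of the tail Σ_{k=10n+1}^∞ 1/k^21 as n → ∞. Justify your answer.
Σ_{k>10n} 1/k^21 ~ 1/(20 · (10n)^20)

Compare to the integral: ∫_{10n}^∞ x^(−21) dx = [−x^(−20)/20]_{10n}^∞ = 1/((21−1)·(10n)^20). Euler-Maclaurin then gives
  Σ_{k>10n} 1/k^21 = ∫_{10n}^∞ dx/x^21 − 1/(2·(10n)^21) + O(1/(10n)^22).
(Equivalently this is ζ(21) − Σ_{k≤10n} 1/k^21.)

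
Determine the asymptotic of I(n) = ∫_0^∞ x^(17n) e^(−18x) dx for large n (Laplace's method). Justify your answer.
I(n) ~ (sqrt(2π·17n) / 18) · (17n/(18e))^(17n)

Write the integrand as exp(17n ln x − 18x) and set f(x) = 17n ln x − 18x. Then f'(x) = 17n/x − 18 = 0 at x* = 17n/18, and f''(x*) = −17n/x*^2 = −18^2/(17n). Laplace's method (interior maximum) gives
  I(n) ~ e^(f(x*)) · sqrt(2π / |f''(x*)|)
        = exp(17n ln(17n/18) − 17n) · sqrt(2π · 17n / 18^2)
        = (17n/18)^(17n) e^(−17n) · sqrt(2π·17n) / 18
        = (sqrt(2π·17n) / 18) · (17n/(18e))^(17n).
This matches Γ(17n+1)/18^(17n+1) with Stirling applied to Γ.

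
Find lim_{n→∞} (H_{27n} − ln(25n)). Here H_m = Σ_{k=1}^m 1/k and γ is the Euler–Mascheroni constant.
lim = ln(27/25) + γ

By Euler-Maclaurin, H_m = ln m + γ + O(1/m). So
  H_{27n} − ln(25n) = ln(27n) + γ − ln(25n) + O(1/n)
                       = ln(27/25) + γ + O(1/n).
Hence the limit is ln(27/25) + γ.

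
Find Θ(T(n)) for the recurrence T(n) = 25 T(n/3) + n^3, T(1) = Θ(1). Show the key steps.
T(n) = Θ(n^3)

log_3 25 ≈ 2.930. f(n) = n^3 dominates n^(log_3 25) since 3 > 2.930, and the regularity condition a·f(n/b) = 25·(n/3)^3 = (25/27)·n^3 ≤ c·f(n) holds with c = 25/27 ≈ 0.926 < 1. So this is Case 3: T(n) = Θ(f(n)) = Θ(n^3).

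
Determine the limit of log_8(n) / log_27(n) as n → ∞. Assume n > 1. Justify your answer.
lim = ln(27) / ln(8) = log_8(27)

Change of base: log_8(n) = ln n / ln 8 and log_27(n) = ln n / ln 27. The ratio is (ln n / ln 8) · (ln 27 / ln n) = ln 27 / ln 8, a constant independent of n. So the limit is ln 27 / ln 8 = log_8(27).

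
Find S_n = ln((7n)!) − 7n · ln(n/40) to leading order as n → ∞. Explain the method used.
S_n ~ 7n · (ln 280 − 1) + O(ln n)

Stirling: ln((7n)!) = 7n ln(7n) − 7n + O(ln n).
  S_n = 7n ln(7n) − 7n − 7n ln(n/40) + O(ln n)
      = 7n ln(7n) − 7n ln n + 7n ln 40 − 7n + O(ln n)
      = 7n ln 7 + 7n ln 40 − 7n + O(ln n)
      = 7n (ln 280 − 1) + O(ln n).
Numerically ln(280) − 1 ≈ 4.6348.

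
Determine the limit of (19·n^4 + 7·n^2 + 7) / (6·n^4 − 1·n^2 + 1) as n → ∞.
lim = 19/6

For large n the leading n^4 terms dominate both numerator and denominator. Dividing top and bottom by n^4, every other term tends to 0, leaving 19/6.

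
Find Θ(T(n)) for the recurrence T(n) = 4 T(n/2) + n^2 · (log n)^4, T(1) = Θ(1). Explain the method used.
T(n) = Θ(n^2 · (log n)^5)

Here log_2 4 = 2 and f(n) = n^2 · (log n)^4 = Θ(n^(log_2 4) · (log n)^4). This is the extended Case 2 of the master theorem (f matches the critical exponent up to log factors), giving T(n) = Θ(n^(log_2 4) · (log n)^(4+1)) = Θ(n^2 · (log n)^5).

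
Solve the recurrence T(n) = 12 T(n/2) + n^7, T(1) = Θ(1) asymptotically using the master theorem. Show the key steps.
T(n) = Θ(n^7)

log_2 12 ≈ 3.585. f(n) = n^7 dominates n^(log_2 12) since 7 > 3.585, and the regularity condition a·f(n/b) = 12·(n/2)^7 = (12/128)·n^7 ≤ c·f(n) holds with c = 12/128 ≈ 0.0938 < 1. So this is Case 3: T(n) = Θ(f(n)) = Θ(n^7).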